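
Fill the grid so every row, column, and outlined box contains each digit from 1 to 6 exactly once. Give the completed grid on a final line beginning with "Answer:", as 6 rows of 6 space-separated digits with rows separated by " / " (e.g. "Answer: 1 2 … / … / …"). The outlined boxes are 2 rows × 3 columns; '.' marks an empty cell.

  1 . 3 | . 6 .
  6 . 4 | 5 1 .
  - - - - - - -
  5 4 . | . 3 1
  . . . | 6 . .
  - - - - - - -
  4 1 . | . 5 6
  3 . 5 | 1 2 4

Step 1. [r1c6∈{2}] r1c6 has the single candidate 2. So r1c6=2.
Step 2. [r4c1∈{2}] r4c1 has the single candidate 2 ⇒ r4c1=2.
Step 3. [r2c6∈{3}] r2c6 has the single candidate 3 ⇒ r2c6=3.
Step 4. [r1c2∈{5}] r1c2 has the single candidate 5 ⇒ r1c2=5.
Step 5. [r4c5∈{4}] r4c5's peers cover all but 4 ⇒ r4c5=4.
Step 6. [r4c3∈{1}] r4c3 is down to just 1 ⇒ r4c3=1.
Step 7. [r3c3∈{6}] only 6 remains possible at r3c3. So r3c3=6.
Step 8. [r3c4∈{2}] r3c4 is down to just 2. So r3c4=2.
Step 9. [r5c3∈{2}] r5c3 is down to just 2. So r5c3=2.
Step 10. [r2c2∈{2}] r2c2's peers cover all but 2, so r2c2=2.
Step 11. [r5c4∈{3}] nothing but 3 survives at r5c4. So r5c4=3.
Step 12. [r4c6∈{5}] only 5 remains possible at r4c6. So r4c6=5.
Step 13. [r1c4∈{4}] r1c4 has the single candidate 4, so r1c4=4.
Step 14. [r4c2∈{3}] r4c2 has the single candidate 3, so r4c2=3.
Step 15. [r6c2∈{6}] only 6 remains possible at r6c2, so r6c2=6.

Answer: 1 5 3 4 6 2 / 6 2 4 5 1 3 / 5 4 6 2 3 1 / 2 3 1 6 4 5 / 4 1 2 3 5 6 / 3 6 5 1 2 4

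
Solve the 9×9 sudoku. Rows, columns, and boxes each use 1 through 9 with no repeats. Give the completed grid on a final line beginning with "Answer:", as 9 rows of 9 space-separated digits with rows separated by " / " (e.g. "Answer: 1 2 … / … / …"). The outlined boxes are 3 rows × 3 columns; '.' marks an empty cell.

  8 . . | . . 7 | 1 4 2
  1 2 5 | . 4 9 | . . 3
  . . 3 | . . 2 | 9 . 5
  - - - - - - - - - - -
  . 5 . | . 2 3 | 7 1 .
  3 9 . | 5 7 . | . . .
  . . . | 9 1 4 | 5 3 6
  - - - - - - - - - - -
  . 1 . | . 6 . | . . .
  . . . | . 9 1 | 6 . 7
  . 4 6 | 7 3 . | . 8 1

Step 1. [r9c7∈{2}] r9c7 has the single candidate 2. So r9c7=2.
Step 2. [r7c8∈{5,9}] col 8 places 9 nowhere but r7c8 ⇒ r7c8=9.
Step 3. [r7c9∈{4}] only 4 remains possible at r7c9, so r7c9=4.
Step 4. [r5c9∈{8}] r5c9 is down to just 8 ⇒ r5c9=8.
Step 5. [r4c4∈{6,8}] 8 has one home in box 5: r4c4. So r4c4=8.
Step 6. [r1c2∈{6}] r1c2 is down to just 6 ⇒ r1c2=6.
Step 7. [r7c4∈{2}] r7c4 has the single candidate 2 ⇒ r7c4=2.
Step 8. [r3c2∈{7}] only 7 remains possible at r3c2 ⇒ r3c2=7.
Step 9. [r3c8∈{6}] only 6 remains possible at r3c8, so r3c8=6.
Step 10. [r7c6∈{5,8}] col 6 places 8 nowhere but r7c6 ⇒ r7c6=8.
Step 11. [r7c1∈{5,7}] 5 has one home in row 7: r7c1. So r7c1=5.
Step 12. [r5c3∈{1,2,4}] row 5 places 1 nowhere but r5c3 ⇒ r5c3=1.
Step 13. [r6c2∈{8}] nothing but 8 survives at r6c2. So r6c2=8.
Step 14. [r8c1∈{2}] r8c1's peers cover all but 2, so r8c1=2.
Step 15. [r4c1∈{4,6}] 6 has one home in row 4: r4c1 ⇒ r4c1=6.
Step 16. [r6c3∈{2,7}] r6c3 is the only open cell in row 6 admitting 2. So r6c3=2.
Step 17. [r3c5∈{8}] r3c5 is down to just 8. So r3c5=8.
Step 18. [r8c8∈{5}] r8c8 is down to just 5 ⇒ r8c8=5.
Step 19. [r2c7∈{8}] r2c7 is down to just 8, so r2c7=8.
Step 20. [r4c3∈{4}] r4c3 is down to just 4. So r4c3=4.
Step 21. [r1c4∈{3}] only 3 remains possible at r1c4, so r1c4=3.
Step 22. [r8c2∈{3}] r8c2's peers cover all but 3, so r8c2=3.
Step 23. [r1c3∈{9}] only 9 remains possible at r1c3 ⇒ r1c3=9.
Step 24. [r7c3∈{7}] nothing but 7 survives at r7c3 ⇒ r7c3=7.
Step 25. [r5c6∈{6}] r5c6 is down to just 6 ⇒ r5c6=6.
Step 26. [r7c7∈{3}] r7c7's peers cover all but 3. So r7c7=3.
Step 27. [r5c7∈{4}] r5c7 is down to just 4. So r5c7=4.
Step 28. [r8c3∈{8}] only 8 remains possible at r8c3, so r8c3=8.
Step 29. [r5c8∈{2}] r5c8's peers cover all but 2 ⇒ r5c8=2.
Step 30. [r8c4∈{4}] nothing but 4 survives at r8c4 ⇒ r8c4=4.
Step 31. [r9c1∈{9}] r9c1 is down to just 9. So r9c1=9.
Step 32. [r6c1∈{7}] nothing but 7 survives at r6c1. So r6c1=7.
Step 33. [r3c1∈{4}] r3c1 has the single candidate 4. So r3c1=4.
Step 34. [r3c4∈{1}] r3c4's peers cover all but 1. So r3c4=1.
Step 35. [r1c5∈{5}] only 5 remains possible at r1c5. So r1c5=5.
Step 36. [r2c4∈{6}] r2c4's peers cover all but 6. So r2c4=6.
Step 37. [r9c6∈{5}] r9c6 has the single candidate 5. So r9c6=5.
Step 38. [r4c9∈{9}] only 9 remains possible at r4c9 ⇒ r4c9=9.
Step 39. [r2c8∈{7}] r2c8's peers cover all but 7, so r2c8=7.

Answer: 8 6 9 3 5 7 1 4 2 / 1 2 5 6 4 9 8 7 3 / 4 7 3 1 8 2 9 6 5 / 6 5 4 8 2 3 7 1 9 / 3 9 1 5 7 6 4 2 8 / 7 8 2 9 1 4 5 3 6 / 5 1 7 2 6 8 3 9 4 / 2 3 8 4 9 1 6 5 7 / 9 4 6 7 3 5 2 8 1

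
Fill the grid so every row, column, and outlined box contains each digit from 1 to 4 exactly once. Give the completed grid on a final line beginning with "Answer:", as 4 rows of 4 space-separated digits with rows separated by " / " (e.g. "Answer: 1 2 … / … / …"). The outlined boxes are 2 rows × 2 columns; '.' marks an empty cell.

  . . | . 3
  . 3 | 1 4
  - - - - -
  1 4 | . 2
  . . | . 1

Step 1. [r2c1∈{2}] only 2 remains possible at r2c1. So r2c1=2.
Step 2. [r3c3∈{3}] nothing but 3 survives at r3c3. So r3c3=3.
Step 3. [r4c1∈{3}] only 3 remains possible at r4c1. So r4c1=3.
Step 4. [r4c3∈{4}] nothing but 4 survives at r4c3. So r4c3=4.
Step 5. [r1c3∈{2}] r1c3 has the single candidate 2. So r1c3=2.
Step 6. [r4c2∈{2}] r4c2 has the single candidate 2, so r4c2=2.
Step 7. [r1c1∈{4}] nothing but 4 survives at r1c1. So r1c1=4.
Step 8. [r1c2∈{1}] r1c2's peers cover all but 1, so r1c2=1.

Answer: 4 1 2 3 / 2 3 1 4 / 1 4 3 2 / 3 2 4 1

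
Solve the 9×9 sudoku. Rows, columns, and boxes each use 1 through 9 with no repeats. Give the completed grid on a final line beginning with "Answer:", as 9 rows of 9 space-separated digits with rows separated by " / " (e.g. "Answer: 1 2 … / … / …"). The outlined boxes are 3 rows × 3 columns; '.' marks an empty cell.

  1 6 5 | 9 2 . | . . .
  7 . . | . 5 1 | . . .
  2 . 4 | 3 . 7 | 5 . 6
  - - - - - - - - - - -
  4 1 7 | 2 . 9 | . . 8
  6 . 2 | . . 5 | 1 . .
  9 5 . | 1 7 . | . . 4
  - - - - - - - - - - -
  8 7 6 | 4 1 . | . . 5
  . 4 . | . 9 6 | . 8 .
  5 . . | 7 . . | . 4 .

Step 1. [r8c1∈{3}] r8c1 is down to just 3, so r8c1=3.
Step 2. [r9c7∈{2,3,6,9}] row 9 places 6 nowhere but r9c7 ⇒ r9c7=6.
Step 3. [r4c7∈{3}] r4c7 is down to just 3. So r4c7=3.
Step 4. [r3c5∈{8}] r3c5's peers cover all but 8. So r3c5=8.
Step 5. [r2c7∈{2,4,8,9}] r2c7 is the only open cell in row 2 admitting 4 ⇒ r2c7=4.
Step 6. [r9c5∈{3}] r9c5 has the single candidate 3, so r9c5=3.
Step 7. [r7c8∈{2,3,9}] 3 has one home in row 7: r7c8. So r7c8=3.
Step 8. [r3c2∈{9}] nothing but 9 survives at r3c2, so r3c2=9.
Step 9. [r6c7∈{2}] only 2 remains possible at r6c7, so r6c7=2.
Step 10. [r8c9∈{1,2,7}] r8c9 is the only open cell in row 8 admitting 2. So r8c9=2.
Step 11. [r5c2∈{3,8}] in row 5, 3 fits only at r5c2 ⇒ r5c2=3.
Step 12. [r1c8∈{7}] r1c8's peers cover all but 7 ⇒ r1c8=7.
Step 13. [r5c8∈{9}] r5c8 has the single candidate 9 ⇒ r5c8=9.
Step 14. [r6c3∈{8}] r6c3 is down to just 8. So r6c3=8.
Step 15. [r9c3∈{1,9}] r9c3 is the only open cell in col 3 admitting 9, so r9c3=9.
Step 16. [r9c6∈{2,8}] r9c6 is the only open cell in row 9 admitting 8, so r9c6=8.
Step 17. [r1c9∈{3}] r1c9's peers cover all but 3 ⇒ r1c9=3.
Step 18. [r6c8∈{6}] r6c8 is down to just 6. So r6c8=6.
Step 19. [r2c2∈{8}] r2c2 has the single candidate 8, so r2c2=8.
Step 20. [r8c4∈{5}] r8c4's peers cover all but 5. So r8c4=5.
Step 21. [r6c6∈{3}] r6c6's peers cover all but 3, so r6c6=3.
Step 22. [r7c6∈{2}] r7c6's peers cover all but 2, so r7c6=2.
Step 23. [r5c5∈{4}] nothing but 4 survives at r5c5 ⇒ r5c5=4.
Step 24. [r4c5∈{6}] only 6 remains possible at r4c5. So r4c5=6.
Step 25. [r7c7∈{9}] r7c7's peers cover all but 9. So r7c7=9.
Step 26. [r1c7∈{8}] r1c7 is down to just 8, so r1c7=8.
Step 27. [r5c9∈{7}] nothing but 7 survives at r5c9 ⇒ r5c9=7.
Step 28. [r8c3∈{1}] r8c3 has the single candidate 1. So r8c3=1.
Step 29. [r5c4∈{8}] r5c4 is down to just 8, so r5c4=8.
Step 30. [r2c8∈{2}] r2c8 is down to just 2, so r2c8=2.
Step 31. [r8c7∈{7}] r8c7 has the single candidate 7. So r8c7=7.
Step 32. [r2c4∈{6}] r2c4 has the single candidate 6. So r2c4=6.
Step 33. [r3c8∈{1}] nothing but 1 survives at r3c8, so r3c8=1.
Step 34. [r2c3∈{3}] r2c3 has the single candidate 3. So r2c3=3.
Step 35. [r4c8∈{5}] r4c8 is down to just 5. So r4c8=5.
Step 36. [r2c9∈{9}] r2c9 is down to just 9, so r2c9=9.
Step 37. [r1c6∈{4}] nothing but 4 survives at r1c6 ⇒ r1c6=4.
Step 38. [r9c2∈{2}] nothing but 2 survives at r9c2, so r9c2=2.
Step 39. [r9c9∈{1}] r9c9 is down to just 1. So r9c9=1.

Answer: 1 6 5 9 2 4 8 7 3 / 7 8 3 6 5 1 4 2 9 / 2 9 4 3 8 7 5 1 6 / 4 1 7 2 6 9 3 5 8 / 6 3 2 8 4 5 1 9 7 / 9 5 8 1 7 3 2 6 4 / 8 7 6 4 1 2 9 3 5 / 3 4 1 5 9 6 7 8 2 / 5 2 9 7 3 8 6 4 1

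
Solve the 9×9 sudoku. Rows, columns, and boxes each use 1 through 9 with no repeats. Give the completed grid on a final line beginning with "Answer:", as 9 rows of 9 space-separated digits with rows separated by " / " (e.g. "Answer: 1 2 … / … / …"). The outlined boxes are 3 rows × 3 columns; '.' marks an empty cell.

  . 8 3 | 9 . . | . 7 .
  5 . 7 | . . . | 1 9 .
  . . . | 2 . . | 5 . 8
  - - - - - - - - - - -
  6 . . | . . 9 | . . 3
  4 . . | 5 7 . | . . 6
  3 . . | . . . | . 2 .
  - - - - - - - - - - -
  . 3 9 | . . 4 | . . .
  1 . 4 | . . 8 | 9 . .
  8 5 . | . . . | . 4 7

Step 1. [r5c7∈{8}] only 8 remains possible at r5c7, so r5c7=8.
Step 2. [r5c8∈{1}] r5c8 is down to just 1, so r5c8=1.
Step 3. [r9c7∈{2,3,6}] col 7 places 3 nowhere but r9c7 ⇒ r9c7=3.
Step 4. [r5c3∈{2}] nothing but 2 survives at r5c3. So r5c3=2.
Step 5. [r4c5∈{1,2,4,8}] across row 4, 2 lands solely at r4c5 ⇒ r4c5=2.
Step 6. [r9c3∈{6}] r9c3 is down to just 6, so r9c3=6.
Step 7. [r9c4∈{1}] r9c4's peers cover all but 1, so r9c4=1.
Step 8. [r3c3∈{1}] r3c3 is down to just 1, so r3c3=1.
Step 9. [r1c1∈{2}] r1c1's peers cover all but 2 ⇒ r1c1=2.
Step 10. [r4c8∈{5}] r4c8 is down to just 5, so r4c8=5.
Step 11. [r8c8∈{6}] r8c8 has the single candidate 6 ⇒ r8c8=6.
Step 12. [r1c9∈{4}] only 4 remains possible at r1c9. So r1c9=4.
Step 13. [r1c6∈{1,5,6}] r1c6 is the only open cell in col 6 admitting 5. So r1c6=5.
Step 14. [r6c6∈{1,6}] col 6 places 1 nowhere but r6c6 ⇒ r6c6=1.
Step 15. [r3c8∈{3}] r3c8's peers cover all but 3. So r3c8=3.
Step 16. [r4c3∈{8}] r4c3 is down to just 8 ⇒ r4c3=8.
Step 17. [r4c4∈{4}] nothing but 4 survives at r4c4 ⇒ r4c4=4.
Step 18. [r7c1∈{7}] r7c1 is down to just 7. So r7c1=7.
Step 19. [r7c4∈{6}] nothing but 6 survives at r7c4. So r7c4=6.
Step 20. [r6c5∈{6,8}] r6c5 is the only open cell in row 6 admitting 6, so r6c5=6.
Step 21. [r2c5∈{3,4,8}] col 5 places 8 nowhere but r2c5. So r2c5=8.
Step 22. [r8c5∈{3,5}] col 5 places 3 nowhere but r8c5. So r8c5=3.
Step 23. [r7c9∈{1,2,5}] row 7 places 1 nowhere but r7c9, so r7c9=1.
Step 24. [r4c7∈{7}] nothing but 7 survives at r4c7 ⇒ r4c7=7.
Step 25. [r5c2∈{9}] nothing but 9 survives at r5c2 ⇒ r5c2=9.
Step 26. [r2c2∈{4,6}] in row 2, 4 fits only at r2c2 ⇒ r2c2=4.
Step 27. [r2c6∈{3,6}] across row 2, 6 lands solely at r2c6. So r2c6=6.
Step 28. [r7c7∈{2}] r7c7's peers cover all but 2. So r7c7=2.
Step 29. [r7c8∈{8}] nothing but 8 survives at r7c8, so r7c8=8.
Step 30. [r9c6∈{2}] r9c6 is down to just 2 ⇒ r9c6=2.
Step 31. [r1c7∈{6}] only 6 remains possible at r1c7. So r1c7=6.
Step 32. [r6c7∈{4}] r6c7 has the single candidate 4. So r6c7=4.
Step 33. [r6c3∈{5}] r6c3 has the single candidate 5 ⇒ r6c3=5.
Step 34. [r3c2∈{6}] r3c2 is down to just 6. So r3c2=6.
Step 35. [r8c2∈{2}] r8c2 has the single candidate 2. So r8c2=2.
Step 36. [r3c1∈{9}] r3c1's peers cover all but 9, so r3c1=9.
Step 37. [r5c6∈{3}] r5c6 has the single candidate 3 ⇒ r5c6=3.
Step 38. [r7c5∈{5}] nothing but 5 survives at r7c5, so r7c5=5.
Step 39. [r3c5∈{4}] only 4 remains possible at r3c5. So r3c5=4.
Step 40. [r6c9∈{9}] only 9 remains possible at r6c9. So r6c9=9.
Step 41. [r8c9∈{5}] r8c9 is down to just 5, so r8c9=5.
Step 42. [r4c2∈{1}] r4c2's peers cover all but 1, so r4c2=1.
Step 43. [r3c6∈{7}] only 7 remains possible at r3c6 ⇒ r3c6=7.
Step 44. [r2c4∈{3}] r2c4 has the single candidate 3. So r2c4=3.
Step 45. [r6c2∈{7}] nothing but 7 survives at r6c2. So r6c2=7.
Step 46. [r1c5∈{1}] r1c5 has the single candidate 1. So r1c5=1.
Step 47. [r8c4∈{7}] r8c4's peers cover all but 7, so r8c4=7.
Step 48. [r2c9∈{2}] only 2 remains possible at r2c9, so r2c9=2.
Step 49. [r6c4∈{8}] r6c4's peers cover all but 8, so r6c4=8.
Step 50. [r9c5∈{9}] r9c5 has the single candidate 9 ⇒ r9c5=9.

Answer: 2 8 3 9 1 5 6 7 4 / 5 4 7 3 8 6 1 9 2 / 9 6 1 2 4 7 5 3 8 / 6 1 8 4 2 9 7 5 3 / 4 9 2 5 7 3 8 1 6 / 3 7 5 8 6 1 4 2 9 / 7 3 9 6 5 4 2 8 1 / 1 2 4 7 3 8 9 6 5 / 8 5 6 1 9 2 3 4 7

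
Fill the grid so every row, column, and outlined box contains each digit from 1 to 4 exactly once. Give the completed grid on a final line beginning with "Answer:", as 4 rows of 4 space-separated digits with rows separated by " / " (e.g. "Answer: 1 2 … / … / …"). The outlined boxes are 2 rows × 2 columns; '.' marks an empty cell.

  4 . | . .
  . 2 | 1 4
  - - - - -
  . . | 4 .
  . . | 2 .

Step 1. [r2c1∈{3}] nothing but 3 survives at r2c1. So r2c1=3.
Step 2. [r4c1∈{1}] only 1 remains possible at r4c1. So r4c1=1.
Step 3. [r4c4∈{3}] r4c4's peers cover all but 3, so r4c4=3.
Step 4. [r3c1∈{2}] r3c1 is down to just 2 ⇒ r3c1=2.
Step 5. [r1c3∈{3}] only 3 remains possible at r1c3 ⇒ r1c3=3.
Step 6. [r3c2∈{3}] only 3 remains possible at r3c2, so r3c2=3.
Step 7. [r1c2∈{1}] r1c2 has the single candidate 1. So r1c2=1.
Step 8. [r3c4∈{1}] r3c4's peers cover all but 1, so r3c4=1.
Step 9. [r4c2∈{4}] only 4 remains possible at r4c2 ⇒ r4c2=4.
Step 10. [r1c4∈{2}] r1c4's peers cover all but 2. So r1c4=2.

Answer: 4 1 3 2 / 3 2 1 4 / 2 3 4 1 / 1 4 2 3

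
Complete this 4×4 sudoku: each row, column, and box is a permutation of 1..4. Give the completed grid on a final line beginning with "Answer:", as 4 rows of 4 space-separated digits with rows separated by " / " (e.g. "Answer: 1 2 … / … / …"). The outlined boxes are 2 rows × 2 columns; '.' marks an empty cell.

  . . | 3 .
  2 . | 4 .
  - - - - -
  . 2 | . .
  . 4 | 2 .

Step 1. [r2c4∈{1}] r2c4 has the single candidate 1. So r2c4=1.
Step 2. [r4c1∈{1,3}] row 4 places 1 nowhere but r4c1. So r4c1=1.
Step 3. [r4c4∈{3}] r4c4 is down to just 3 ⇒ r4c4=3.
Step 4. [r1c1∈{4}] only 4 remains possible at r1c1, so r1c1=4.
Step 5. [r3c3∈{1}] r3c3 is down to just 1. So r3c3=1.
Step 6. [r3c1∈{3}] nothing but 3 survives at r3c1, so r3c1=3.
Step 7. [r1c2∈{1}] r1c2 has the single candidate 1, so r1c2=1.
Step 8. [r1c4∈{2}] r1c4 has the single candidate 2, so r1c4=2.
Step 9. [r2c2∈{3}] r2c2 has the single candidate 3 ⇒ r2c2=3.
Step 10. [r3c4∈{4}] nothing but 4 survives at r3c4. So r3c4=4.

Answer: 4 1 3 2 / 2 3 4 1 / 3 2 1 4 / 1 4 2 3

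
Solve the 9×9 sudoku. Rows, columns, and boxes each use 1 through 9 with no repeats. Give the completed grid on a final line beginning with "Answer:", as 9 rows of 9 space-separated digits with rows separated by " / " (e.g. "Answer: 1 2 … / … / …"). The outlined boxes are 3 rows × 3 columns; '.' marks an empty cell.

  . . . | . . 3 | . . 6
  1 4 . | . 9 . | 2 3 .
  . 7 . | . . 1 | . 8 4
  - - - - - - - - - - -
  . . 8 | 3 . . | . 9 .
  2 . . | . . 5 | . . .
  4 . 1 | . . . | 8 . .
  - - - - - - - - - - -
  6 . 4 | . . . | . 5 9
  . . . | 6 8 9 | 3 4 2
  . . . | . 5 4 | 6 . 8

Step 1. [r5c4∈{1,4,7,8,9}] across row 5, 8 lands solely at r5c4, so r5c4=8.
Step 2. [r6c8∈{2,6,7}] in col 8, 2 fits only at r6c8, so r6c8=2.
Step 3. [r5c8∈{1,6,7}] r5c8 is the only open cell in col 8 admitting 6. So r5c8=6.
Step 4. [r1c4∈{2,4,5,7}] col 4 places 4 nowhere but r1c4. So r1c4=4.
Step 5. [r7c5∈{1,2,3,7}] in col 5, 3 fits only at r7c5 ⇒ r7c5=3.
Step 6. [r7c2∈{1,2,8}] r7c2 is the only open cell in row 7 admitting 8, so r7c2=8.
Step 7. [r8c2∈{1,5}] r8c2 is the only open cell in row 8 admitting 1, so r8c2=1.
Step 8. [r2c6∈{6,7,8}] in row 2, 8 fits only at r2c6 ⇒ r2c6=8.
Step 9. [r3c5∈{2,6}] box 2 places 6 nowhere but r3c5 ⇒ r3c5=6.
Step 10. [r6c5∈{7}] nothing but 7 survives at r6c5 ⇒ r6c5=7.
Step 11. [r2c4∈{5,7}] r2c4 is the only open cell in box 2 admitting 7 ⇒ r2c4=7.
Step 12. [r2c9∈{5}] only 5 remains possible at r2c9, so r2c9=5.
Step 13. [r6c2∈{3,5,6,9}] row 6 places 5 nowhere but r6c2. So r6c2=5.
Step 14. [r4c1∈{7}] r4c1's peers cover all but 7. So r4c1=7.
Step 15. [r1c5∈{2}] nothing but 2 survives at r1c5 ⇒ r1c5=2.
Step 16. [r1c2∈{9}] r1c2 is down to just 9 ⇒ r1c2=9.
Step 17. [r4c9∈{1}] nothing but 1 survives at r4c9 ⇒ r4c9=1.
Step 18. [r1c3∈{5}] nothing but 5 survives at r1c3. So r1c3=5.
Step 19. [r5c2∈{3}] r5c2's peers cover all but 3, so r5c2=3.
Step 20. [r7c6∈{2,7}] r7c6 is the only open cell in col 6 admitting 7, so r7c6=7.
Step 21. [r7c7∈{1}] nothing but 1 survives at r7c7, so r7c7=1.
Step 22. [r9c8∈{7}] nothing but 7 survives at r9c8. So r9c8=7.
Step 23. [r3c1∈{3}] r3c1's peers cover all but 3. So r3c1=3.
Step 24. [r9c2∈{2}] only 2 remains possible at r9c2, so r9c2=2.
Step 25. [r4c5∈{4}] r4c5 has the single candidate 4, so r4c5=4.
Step 26. [r4c2∈{6}] r4c2's peers cover all but 6 ⇒ r4c2=6.
Step 27. [r9c3∈{3,9}] 3 has one home in row 9: r9c3, so r9c3=3.
Step 28. [r5c7∈{4,7}] in row 5, 4 fits only at r5c7 ⇒ r5c7=4.
Step 29. [r9c4∈{1}] only 1 remains possible at r9c4, so r9c4=1.
Step 30. [r3c7∈{9}] r3c7 has the single candidate 9. So r3c7=9.
Step 31. [r6c4∈{9}] nothing but 9 survives at r6c4 ⇒ r6c4=9.
Step 32. [r8c1∈{5}] only 5 remains possible at r8c1 ⇒ r8c1=5.
Step 33. [r5c9∈{7}] r5c9 has the single candidate 7 ⇒ r5c9=7.
Step 34. [r4c7∈{5}] r4c7 is down to just 5, so r4c7=5.
Step 35. [r3c4∈{5}] r3c4 is down to just 5 ⇒ r3c4=5.
Step 36. [r5c5∈{1}] r5c5 has the single candidate 1 ⇒ r5c5=1.
Step 37. [r7c4∈{2}] r7c4 is down to just 2 ⇒ r7c4=2.
Step 38. [r1c8∈{1}] nothing but 1 survives at r1c8. So r1c8=1.
Step 39. [r4c6∈{2}] r4c6 has the single candidate 2 ⇒ r4c6=2.
Step 40. [r6c9∈{3}] r6c9 has the single candidate 3, so r6c9=3.
Step 41. [r8c3∈{7}] r8c3's peers cover all but 7. So r8c3=7.
Step 42. [r2c3∈{6}] r2c3 is down to just 6. So r2c3=6.
Step 43. [r1c7∈{7}] r1c7's peers cover all but 7. So r1c7=7.
Step 44. [r9c1∈{9}] r9c1 is down to just 9. So r9c1=9.
Step 45. [r6c6∈{6}] r6c6's peers cover all but 6, so r6c6=6.
Step 46. [r1c1∈{8}] nothing but 8 survives at r1c1, so r1c1=8.
Step 47. [r3c3∈{2}] r3c3's peers cover all but 2 ⇒ r3c3=2.
Step 48. [r5c3∈{9}] r5c3's peers cover all but 9 ⇒ r5c3=9.

Answer: 8 9 5 4 2 3 7 1 6 / 1 4 6 7 9 8 2 3 5 / 3 7 2 5 6 1 9 8 4 / 7 6 8 3 4 2 5 9 1 / 2 3 9 8 1 5 4 6 7 / 4 5 1 9 7 6 8 2 3 / 6 8 4 2 3 7 1 5 9 / 5 1 7 6 8 9 3 4 2 / 9 2 3 1 5 4 6 7 8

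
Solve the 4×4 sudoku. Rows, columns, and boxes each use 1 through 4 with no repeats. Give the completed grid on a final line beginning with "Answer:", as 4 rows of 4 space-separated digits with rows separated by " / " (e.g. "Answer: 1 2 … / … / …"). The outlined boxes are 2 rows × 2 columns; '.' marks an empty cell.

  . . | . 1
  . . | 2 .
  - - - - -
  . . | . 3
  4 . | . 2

Step 1. [r4c2∈{1,3}] across row 4, 3 lands solely at r4c2, so r4c2=3.
Step 2. [r2c4∈{4}] r2c4 is down to just 4. So r2c4=4.
Step 3. [r2c1∈{1,3}] in row 2, 3 fits only at r2c1. So r2c1=3.
Step 4. [r3c1∈{1,2}] 1 has one home in col 1: r3c1, so r3c1=1.
Step 5. [r3c2∈{2}] r3c2 is down to just 2, so r3c2=2.
Step 6. [r1c2∈{4}] only 4 remains possible at r1c2. So r1c2=4.
Step 7. [r3c3∈{4}] r3c3 is down to just 4. So r3c3=4.
Step 8. [r1c3∈{3}] nothing but 3 survives at r1c3, so r1c3=3.
Step 9. [r2c2∈{1}] r2c2's peers cover all but 1. So r2c2=1.
Step 10. [r4c3∈{1}] only 1 remains possible at r4c3. So r4c3=1.
Step 11. [r1c1∈{2}] r1c1 has the single candidate 2 ⇒ r1c1=2.

Answer: 2 4 3 1 / 3 1 2 4 / 1 2 4 3 / 4 3 1 2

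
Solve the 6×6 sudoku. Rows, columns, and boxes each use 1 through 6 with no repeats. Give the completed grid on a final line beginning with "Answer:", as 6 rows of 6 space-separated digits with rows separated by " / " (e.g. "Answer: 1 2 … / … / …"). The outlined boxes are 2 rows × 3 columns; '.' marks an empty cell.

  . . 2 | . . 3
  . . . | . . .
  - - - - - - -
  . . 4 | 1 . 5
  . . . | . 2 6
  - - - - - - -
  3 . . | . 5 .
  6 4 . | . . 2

Step 1. [r2c3∈{1,3,5,6}] 6 has one home in col 3: r2c3, so r2c3=6.
Step 2. [r4c3∈{1,3,5}] col 3 places 3 nowhere but r4c3, so r4c3=3.
Step 3. [r4c4∈{4}] only 4 remains possible at r4c4, so r4c4=4.
Step 4. [r5c3∈{1}] r5c3 is down to just 1 ⇒ r5c3=1.
Step 5. [r2c6∈{1,4}] r2c6 is the only open cell in col 6 admitting 1 ⇒ r2c6=1.
Step 6. [r1c5∈{4,6}] across col 5, 6 lands solely at r1c5 ⇒ r1c5=6.
Step 7. [r1c1∈{1,4,5}] row 1 places 4 nowhere but r1c1, so r1c1=4.
Step 8. [r2c1∈{5}] r2c1's peers cover all but 5, so r2c1=5.
Step 9. [r3c2∈{2,6}] across row 3, 6 lands solely at r3c2, so r3c2=6.
Step 10. [r4c2∈{1,5}] row 4 places 5 nowhere but r4c2, so r4c2=5.
Step 11. [r3c5∈{3}] r3c5 is down to just 3. So r3c5=3.
Step 12. [r6c3∈{5}] r6c3's peers cover all but 5, so r6c3=5.
Step 13. [r1c4∈{5}] r1c4's peers cover all but 5, so r1c4=5.
Step 14. [r2c2∈{3}] nothing but 3 survives at r2c2, so r2c2=3.
Step 15. [r2c5∈{4}] only 4 remains possible at r2c5 ⇒ r2c5=4.
Step 16. [r4c1∈{1}] r4c1 has the single candidate 1, so r4c1=1.
Step 17. [r5c4∈{6}] r5c4 has the single candidate 6. So r5c4=6.
Step 18. [r2c4∈{2}] r2c4's peers cover all but 2. So r2c4=2.
Step 19. [r5c2∈{2}] only 2 remains possible at r5c2, so r5c2=2.
Step 20. [r5c6∈{4}] r5c6 has the single candidate 4. So r5c6=4.
Step 21. [r6c5∈{1}] nothing but 1 survives at r6c5. So r6c5=1.
Step 22. [r6c4∈{3}] nothing but 3 survives at r6c4 ⇒ r6c4=3.
Step 23. [r3c1∈{2}] only 2 remains possible at r3c1. So r3c1=2.
Step 24. [r1c2∈{1}] r1c2 has the single candidate 1 ⇒ r1c2=1.

Answer: 4 1 2 5 6 3 / 5 3 6 2 4 1 / 2 6 4 1 3 5 / 1 5 3 4 2 6 / 3 2 1 6 5 4 / 6 4 5 3 1 2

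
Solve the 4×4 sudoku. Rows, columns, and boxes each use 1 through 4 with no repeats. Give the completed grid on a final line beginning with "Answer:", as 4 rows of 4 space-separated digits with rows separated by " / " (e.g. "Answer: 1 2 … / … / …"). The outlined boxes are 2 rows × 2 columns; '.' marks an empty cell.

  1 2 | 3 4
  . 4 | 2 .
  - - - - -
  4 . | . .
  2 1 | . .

Step 1. [r3c4∈{1,2,3}] row 3 places 2 nowhere but r3c4. So r3c4=2.
Step 2. [r2c4∈{1}] r2c4 is down to just 1. So r2c4=1.
Step 3. [r4c3∈{4}] only 4 remains possible at r4c3, so r4c3=4.
Step 4. [r4c4∈{3}] only 3 remains possible at r4c4, so r4c4=3.
Step 5. [r3c3∈{1}] r3c3 has the single candidate 1 ⇒ r3c3=1.
Step 6. [r2c1∈{3}] r2c1 has the single candidate 3. So r2c1=3.
Step 7. [r3c2∈{3}] r3c2's peers cover all but 3. So r3c2=3.

Answer: 1 2 3 4 / 3 4 2 1 / 4 3 1 2 / 2 1 4 3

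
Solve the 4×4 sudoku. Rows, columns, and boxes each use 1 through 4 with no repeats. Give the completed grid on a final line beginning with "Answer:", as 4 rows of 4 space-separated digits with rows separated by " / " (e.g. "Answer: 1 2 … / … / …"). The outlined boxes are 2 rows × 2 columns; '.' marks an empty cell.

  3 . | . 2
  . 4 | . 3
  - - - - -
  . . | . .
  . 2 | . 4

Step 1. [r2c3∈{1}] only 1 remains possible at r2c3 ⇒ r2c3=1.
Step 2. [r3c4∈{1}] r3c4 is down to just 1. So r3c4=1.
Step 3. [r3c2∈{3}] nothing but 3 survives at r3c2, so r3c2=3.
Step 4. [r3c1∈{4}] nothing but 4 survives at r3c1 ⇒ r3c1=4.
Step 5. [r1c2∈{1}] r1c2's peers cover all but 1. So r1c2=1.
Step 6. [r4c3∈{3}] r4c3 has the single candidate 3 ⇒ r4c3=3.
Step 7. [r4c1∈{1}] r4c1 is down to just 1, so r4c1=1.
Step 8. [r1c3∈{4}] r1c3 has the single candidate 4 ⇒ r1c3=4.
Step 9. [r2c1∈{2}] r2c1 has the single candidate 2 ⇒ r2c1=2.
Step 10. [r3c3∈{2}] nothing but 2 survives at r3c3, so r3c3=2.

Answer: 3 1 4 2 / 2 4 1 3 / 4 3 2 1 / 1 2 3 4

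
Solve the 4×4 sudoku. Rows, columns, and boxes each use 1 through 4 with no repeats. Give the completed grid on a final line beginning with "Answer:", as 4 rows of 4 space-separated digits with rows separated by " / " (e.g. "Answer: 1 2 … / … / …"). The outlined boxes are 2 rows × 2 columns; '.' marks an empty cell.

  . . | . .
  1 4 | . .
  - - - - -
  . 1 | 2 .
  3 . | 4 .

Step 1. [r1c2∈{2,3}] in col 2, 3 fits only at r1c2, so r1c2=3.
Step 2. [r2c4∈{2,3}] in row 2, 2 fits only at r2c4. So r2c4=2.
Step 3. [r1c4∈{1,4}] 4 has one home in row 1: r1c4 ⇒ r1c4=4.
Step 4. [r1c1∈{2}] only 2 remains possible at r1c1 ⇒ r1c1=2.
Step 5. [r3c4∈{3}] nothing but 3 survives at r3c4, so r3c4=3.
Step 6. [r4c2∈{2}] nothing but 2 survives at r4c2 ⇒ r4c2=2.
Step 7. [r3c1∈{4}] r3c1's peers cover all but 4 ⇒ r3c1=4.
Step 8. [r1c3∈{1}] r1c3 has the single candidate 1. So r1c3=1.
Step 9. [r4c4∈{1}] nothing but 1 survives at r4c4. So r4c4=1.
Step 10. [r2c3∈{3}] r2c3 is down to just 3 ⇒ r2c3=3.

Answer: 2 3 1 4 / 1 4 3 2 / 4 1 2 3 / 3 2 4 1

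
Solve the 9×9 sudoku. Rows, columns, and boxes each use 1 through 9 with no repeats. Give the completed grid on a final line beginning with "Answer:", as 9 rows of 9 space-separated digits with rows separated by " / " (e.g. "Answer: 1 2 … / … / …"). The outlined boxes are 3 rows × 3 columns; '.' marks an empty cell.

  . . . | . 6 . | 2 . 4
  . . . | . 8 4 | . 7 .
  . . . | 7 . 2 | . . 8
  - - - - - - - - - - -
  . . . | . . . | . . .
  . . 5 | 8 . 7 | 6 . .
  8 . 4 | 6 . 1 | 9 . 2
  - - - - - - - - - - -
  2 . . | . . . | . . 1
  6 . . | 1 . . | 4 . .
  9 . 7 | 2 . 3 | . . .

Step 1. [r5c9∈{3}] r5c9 is down to just 3. So r5c9=3.
Step 2. [r6c8∈{5}] r6c8 has the single candidate 5. So r6c8=5.
Step 3. [r5c1∈{1}] r5c1 has the single candidate 1 ⇒ r5c1=1.
Step 4. [r3c5∈{1,3,5,9}] in col 5, 1 fits only at r3c5. So r3c5=1.
Step 5. [r9c2∈{1,4,5,8}] 1 has one home in row 9: r9c2 ⇒ r9c2=1.
Step 6. [r7c2∈{3,4,5,8}] 4 has one home in box 7: r7c2. So r7c2=4.
Step 7. [r8c2∈{3,5,8}] 5 has one home in box 7: r8c2 ⇒ r8c2=5.
Step 8. [r4c4∈{3,4,5,9}] 4 has one home in col 4: r4c4, so r4c4=4.
Step 9. [r7c6∈{5,6,8,9}] in col 6, 6 fits only at r7c6. So r7c6=6.
Step 10. [r6c2∈{3,7}] across row 6, 7 lands solely at r6c2 ⇒ r6c2=7.
Step 11. [r4c1∈{3}] r4c1's peers cover all but 3. So r4c1=3.
Step 12. [r2c1∈{5}] r2c1's peers cover all but 5. So r2c1=5.
Step 13. [r9c9∈{5,6}] in col 9, 5 fits only at r9c9 ⇒ r9c9=5.
Step 14. [r9c7∈{8}] nothing but 8 survives at r9c7 ⇒ r9c7=8.
Step 15. [r2c9∈{6,9}] in col 9, 6 fits only at r2c9. So r2c9=6.
Step 16. [r8c9∈{7,9}] 9 has one home in col 9: r8c9. So r8c9=9.
Step 17. [r7c8∈{3}] r7c8's peers cover all but 3, so r7c8=3.
Step 18. [r8c3∈{3,8}] 3 has one home in row 8: r8c3 ⇒ r8c3=3.
Step 19. [r1c2∈{3,8,9}] across col 2, 8 lands solely at r1c2, so r1c2=8.
Step 20. [r3c8∈{9}] r3c8's peers cover all but 9. So r3c8=9.
Step 21. [r1c8∈{1}] r1c8's peers cover all but 1, so r1c8=1.
Step 22. [r1c3∈{9}] r1c3's peers cover all but 9, so r1c3=9.
Step 23. [r4c6∈{5,9}] in col 6, 9 fits only at r4c6. So r4c6=9.
Step 24. [r7c5∈{5,7,9}] col 5 places 9 nowhere but r7c5, so r7c5=9.
Step 25. [r2c7∈{3}] nothing but 3 survives at r2c7, so r2c7=3.
Step 26. [r2c2∈{2}] r2c2's peers cover all but 2 ⇒ r2c2=2.
Step 27. [r3c3∈{6}] r3c3 has the single candidate 6 ⇒ r3c3=6.
Step 28. [r1c4∈{3,5}] in row 1, 3 fits only at r1c4. So r1c4=3.
Step 29. [r4c7∈{1,7}] across row 4, 1 lands solely at r4c7, so r4c7=1.
Step 30. [r5c5∈{2}] r5c5's peers cover all but 2 ⇒ r5c5=2.
Step 31. [r9c5∈{4}] r9c5 has the single candidate 4, so r9c5=4.
Step 32. [r8c6∈{8}] r8c6's peers cover all but 8. So r8c6=8.
Step 33. [r3c7∈{5}] r3c7 is down to just 5, so r3c7=5.
Step 34. [r3c1∈{4}] r3c1 is down to just 4, so r3c1=4.
Step 35. [r4c5∈{5}] only 5 remains possible at r4c5. So r4c5=5.
Step 36. [r8c5∈{7}] only 7 remains possible at r8c5 ⇒ r8c5=7.
Step 37. [r3c2∈{3}] r3c2 is down to just 3. So r3c2=3.
Step 38. [r2c3∈{1}] only 1 remains possible at r2c3, so r2c3=1.
Step 39. [r9c8∈{6}] r9c8's peers cover all but 6. So r9c8=6.
Step 40. [r1c1∈{7}] r1c1 has the single candidate 7. So r1c1=7.
Step 41. [r8c8∈{2}] r8c8 is down to just 2, so r8c8=2.
Step 42. [r1c6∈{5}] only 5 remains possible at r1c6 ⇒ r1c6=5.
Step 43. [r6c5∈{3}] r6c5 is down to just 3, so r6c5=3.
Step 44. [r7c3∈{8}] only 8 remains possible at r7c3 ⇒ r7c3=8.
Step 45. [r4c9∈{7}] r4c9 is down to just 7, so r4c9=7.
Step 46. [r4c3∈{2}] r4c3 is down to just 2, so r4c3=2.
Step 47. [r2c4∈{9}] only 9 remains possible at r2c4. So r2c4=9.
Step 48. [r7c4∈{5}] r7c4 has the single candidate 5. So r7c4=5.
Step 49. [r5c2∈{9}] r5c2 has the single candidate 9 ⇒ r5c2=9.
Step 50. [r4c8∈{8}] nothing but 8 survives at r4c8 ⇒ r4c8=8.
Step 51. [r4c2∈{6}] r4c2 is down to just 6, so r4c2=6.
Step 52. [r5c8∈{4}] only 4 remains possible at r5c8. So r5c8=4.
Step 53. [r7c7∈{7}] r7c7 has the single candidate 7 ⇒ r7c7=7.

Answer: 7 8 9 3 6 5 2 1 4 / 5 2 1 9 8 4 3 7 6 / 4 3 6 7 1 2 5 9 8 / 3 6 2 4 5 9 1 8 7 / 1 9 5 8 2 7 6 4 3 / 8 7 4 6 3 1 9 5 2 / 2 4 8 5 9 6 7 3 1 / 6 5 3 1 7 8 4 2 9 / 9 1 7 2 4 3 8 6 5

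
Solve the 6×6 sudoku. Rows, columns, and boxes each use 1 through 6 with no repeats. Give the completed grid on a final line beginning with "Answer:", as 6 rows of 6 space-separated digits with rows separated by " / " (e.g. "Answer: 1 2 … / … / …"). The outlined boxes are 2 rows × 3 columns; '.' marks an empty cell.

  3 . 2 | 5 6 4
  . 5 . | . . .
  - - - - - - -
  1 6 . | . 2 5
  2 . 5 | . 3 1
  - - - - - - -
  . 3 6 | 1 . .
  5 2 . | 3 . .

Step 1. [r5c1∈{4}] r5c1 is down to just 4, so r5c1=4.
Step 2. [r2c3∈{1,4}] in row 2, 4 fits only at r2c3, so r2c3=4.
Step 3. [r4c2∈{4}] only 4 remains possible at r4c2, so r4c2=4.
Step 4. [r2c6∈{2,3}] row 2 places 3 nowhere but r2c6, so r2c6=3.
Step 5. [r2c1∈{6}] nothing but 6 survives at r2c1. So r2c1=6.
Step 6. [r4c4∈{6}] r4c4 has the single candidate 6 ⇒ r4c4=6.
Step 7. [r6c6∈{6}] r6c6 has the single candidate 6 ⇒ r6c6=6.
Step 8. [r6c3∈{1}] only 1 remains possible at r6c3. So r6c3=1.
Step 9. [r5c5∈{5}] r5c5 has the single candidate 5. So r5c5=5.
Step 10. [r3c4∈{4}] r3c4 is down to just 4. So r3c4=4.
Step 11. [r5c6∈{2}] r5c6 is down to just 2. So r5c6=2.
Step 12. [r3c3∈{3}] r3c3 has the single candidate 3 ⇒ r3c3=3.
Step 13. [r1c2∈{1}] r1c2 is down to just 1, so r1c2=1.
Step 14. [r6c5∈{4}] nothing but 4 survives at r6c5. So r6c5=4.
Step 15. [r2c4∈{2}] r2c4's peers cover all but 2 ⇒ r2c4=2.
Step 16. [r2c5∈{1}] r2c5's peers cover all but 1 ⇒ r2c5=1.

Answer: 3 1 2 5 6 4 / 6 5 4 2 1 3 / 1 6 3 4 2 5 / 2 4 5 6 3 1 / 4 3 6 1 5 2 / 5 2 1 3 4 6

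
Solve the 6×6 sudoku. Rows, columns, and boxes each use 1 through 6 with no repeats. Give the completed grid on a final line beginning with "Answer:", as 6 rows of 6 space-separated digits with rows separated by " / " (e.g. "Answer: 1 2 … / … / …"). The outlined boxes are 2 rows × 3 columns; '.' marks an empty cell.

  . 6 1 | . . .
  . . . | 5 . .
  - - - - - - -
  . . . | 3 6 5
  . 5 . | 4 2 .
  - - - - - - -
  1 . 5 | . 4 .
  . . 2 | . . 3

Step 1. [r2c6∈{1,2,4,6}] in row 2, 6 fits only at r2c6, so r2c6=6.
Step 2. [r3c3∈{4}] nothing but 4 survives at r3c3. So r3c3=4.
Step 3. [r2c3∈{3}] r2c3's peers cover all but 3 ⇒ r2c3=3.
Step 4. [r1c4∈{2}] r1c4's peers cover all but 2. So r1c4=2.
Step 5. [r6c1∈{4,6}] box 5 places 6 nowhere but r6c1, so r6c1=6.
Step 6. [r3c1∈{2}] r3c1's peers cover all but 2. So r3c1=2.
Step 7. [r2c1∈{4}] r2c1 has the single candidate 4. So r2c1=4.
Step 8. [r6c4∈{1}] nothing but 1 survives at r6c4, so r6c4=1.
Step 9. [r1c6∈{4}] only 4 remains possible at r1c6. So r1c6=4.
Step 10. [r5c4∈{6}] nothing but 6 survives at r5c4. So r5c4=6.
Step 11. [r1c1∈{5}] only 5 remains possible at r1c1 ⇒ r1c1=5.
Step 12. [r4c6∈{1}] nothing but 1 survives at r4c6. So r4c6=1.
Step 13. [r5c6∈{2}] only 2 remains possible at r5c6, so r5c6=2.
Step 14. [r3c2∈{1}] r3c2 has the single candidate 1. So r3c2=1.
Step 15. [r6c5∈{5}] r6c5 is down to just 5. So r6c5=5.
Step 16. [r4c3∈{6}] r4c3's peers cover all but 6. So r4c3=6.
Step 17. [r4c1∈{3}] only 3 remains possible at r4c1, so r4c1=3.
Step 18. [r1c5∈{3}] r1c5's peers cover all but 3. So r1c5=3.
Step 19. [r2c2∈{2}] r2c2's peers cover all but 2, so r2c2=2.
Step 20. [r2c5∈{1}] r2c5 is down to just 1. So r2c5=1.
Step 21. [r6c2∈{4}] r6c2's peers cover all but 4. So r6c2=4.
Step 22. [r5c2∈{3}] r5c2's peers cover all but 3. So r5c2=3.

Answer: 5 6 1 2 3 4 / 4 2 3 5 1 6 / 2 1 4 3 6 5 / 3 5 6 4 2 1 / 1 3 5 6 4 2 / 6 4 2 1 5 3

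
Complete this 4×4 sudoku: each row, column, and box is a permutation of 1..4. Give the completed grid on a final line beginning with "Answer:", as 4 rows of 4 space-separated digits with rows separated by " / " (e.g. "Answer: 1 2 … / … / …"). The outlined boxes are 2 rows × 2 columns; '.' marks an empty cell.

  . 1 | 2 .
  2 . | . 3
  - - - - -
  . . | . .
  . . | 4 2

Step 1. [r4c2∈{3}] r4c2 is down to just 3 ⇒ r4c2=3.
Step 2. [r3c4∈{1}] r3c4 has the single candidate 1 ⇒ r3c4=1.
Step 3. [r3c1∈{4}] r3c1's peers cover all but 4 ⇒ r3c1=4.
Step 4. [r3c2∈{2}] only 2 remains possible at r3c2. So r3c2=2.
Step 5. [r3c3∈{3}] nothing but 3 survives at r3c3. So r3c3=3.
Step 6. [r2c2∈{4}] r2c2's peers cover all but 4, so r2c2=4.
Step 7. [r4c1∈{1}] r4c1's peers cover all but 1. So r4c1=1.
Step 8. [r1c1∈{3}] r1c1 has the single candidate 3 ⇒ r1c1=3.
Step 9. [r1c4∈{4}] r1c4's peers cover all but 4, so r1c4=4.
Step 10. [r2c3∈{1}] only 1 remains possible at r2c3. So r2c3=1.

Answer: 3 1 2 4 / 2 4 1 3 / 4 2 3 1 / 1 3 4 2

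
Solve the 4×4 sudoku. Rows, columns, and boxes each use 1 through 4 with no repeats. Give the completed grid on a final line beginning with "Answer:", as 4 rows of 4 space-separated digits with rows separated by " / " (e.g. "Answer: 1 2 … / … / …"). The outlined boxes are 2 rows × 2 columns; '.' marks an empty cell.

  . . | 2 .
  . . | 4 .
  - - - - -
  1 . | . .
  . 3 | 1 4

Step 1. [r1c1∈{3,4}] r1c1 is the only open cell in col 1 admitting 4 ⇒ r1c1=4.
Step 2. [r1c4∈{1,3}] across row 1, 3 lands solely at r1c4. So r1c4=3.
Step 3. [r4c1∈{2}] nothing but 2 survives at r4c1. So r4c1=2.
Step 4. [r1c2∈{1}] only 1 remains possible at r1c2. So r1c2=1.
Step 5. [r3c3∈{3}] r3c3 has the single candidate 3, so r3c3=3.
Step 6. [r2c2∈{2}] nothing but 2 survives at r2c2. So r2c2=2.
Step 7. [r2c1∈{3}] r2c1 is down to just 3. So r2c1=3.
Step 8. [r2c4∈{1}] r2c4 has the single candidate 1 ⇒ r2c4=1.
Step 9. [r3c4∈{2}] only 2 remains possible at r3c4. So r3c4=2.
Step 10. [r3c2∈{4}] r3c2's peers cover all but 4, so r3c2=4.

Answer: 4 1 2 3 / 3 2 4 1 / 1 4 3 2 / 2 3 1 4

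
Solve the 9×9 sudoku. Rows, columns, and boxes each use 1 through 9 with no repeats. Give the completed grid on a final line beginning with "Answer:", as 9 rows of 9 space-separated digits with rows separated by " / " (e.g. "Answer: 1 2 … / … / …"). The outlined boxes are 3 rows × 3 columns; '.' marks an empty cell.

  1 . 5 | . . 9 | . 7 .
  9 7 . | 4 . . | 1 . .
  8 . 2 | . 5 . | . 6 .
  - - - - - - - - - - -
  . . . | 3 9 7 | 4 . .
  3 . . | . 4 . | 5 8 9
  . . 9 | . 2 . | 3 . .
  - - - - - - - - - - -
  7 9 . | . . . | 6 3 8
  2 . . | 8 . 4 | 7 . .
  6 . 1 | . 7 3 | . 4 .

Step 1. [r6c8∈{1}] r6c8's peers cover all but 1 ⇒ r6c8=1.
Step 2. [r4c2∈{1,2,5,6,8}] row 4 places 1 nowhere but r4c2 ⇒ r4c2=1.
Step 3. [r6c6∈{5,6,8}] in box 5, 8 fits only at r6c6. So r6c6=8.
Step 4. [r6c4∈{5,6}] box 5 places 5 nowhere but r6c4 ⇒ r6c4=5.
Step 5. [r7c5∈{1}] r7c5 has the single candidate 1, so r7c5=1.
Step 6. [r2c5∈{3,6,8}] 8 has one home in row 2: r2c5 ⇒ r2c5=8.
Step 7. [r1c5∈{3,6}] r1c5 is the only open cell in col 5 admitting 3 ⇒ r1c5=3.
Step 8. [r7c4∈{2}] only 2 remains possible at r7c4 ⇒ r7c4=2.
Step 9. [r1c4∈{6}] r1c4 is down to just 6 ⇒ r1c4=6.
Step 10. [r2c3∈{3,6}] across row 2, 6 lands solely at r2c3. So r2c3=6.
Step 11. [r2c9∈{2,3,5}] across row 2, 3 lands solely at r2c9, so r2c9=3.
Step 12. [r1c2∈{4}] r1c2 is down to just 4. So r1c2=4.
Step 13. [r1c9∈{2}] r1c9 is down to just 2, so r1c9=2.
Step 14. [r9c9∈{5}] only 5 remains possible at r9c9, so r9c9=5.
Step 15. [r3c6∈{1}] r3c6 is down to just 1, so r3c6=1.
Step 16. [r6c2∈{6}] only 6 remains possible at r6c2, so r6c2=6.
Step 17. [r3c7∈{9}] nothing but 9 survives at r3c7, so r3c7=9.
Step 18. [r8c2∈{3,5}] 5 has one home in row 8: r8c2. So r8c2=5.
Step 19. [r9c7∈{2}] r9c7's peers cover all but 2, so r9c7=2.
Step 20. [r3c2∈{3}] only 3 remains possible at r3c2 ⇒ r3c2=3.
Step 21. [r5c3∈{7}] r5c3 has the single candidate 7 ⇒ r5c3=7.
Step 22. [r8c5∈{6}] nothing but 6 survives at r8c5, so r8c5=6.
Step 23. [r6c1∈{4}] nothing but 4 survives at r6c1 ⇒ r6c1=4.
Step 24. [r4c3∈{8}] r4c3's peers cover all but 8, so r4c3=8.
Step 25. [r3c9∈{4}] only 4 remains possible at r3c9 ⇒ r3c9=4.
Step 26. [r7c6∈{5}] only 5 remains possible at r7c6 ⇒ r7c6=5.
Step 27. [r5c6∈{6}] only 6 remains possible at r5c6. So r5c6=6.
Step 28. [r4c1∈{5}] r4c1's peers cover all but 5. So r4c1=5.
Step 29. [r3c4∈{7}] r3c4 has the single candidate 7, so r3c4=7.
Step 30. [r7c3∈{4}] only 4 remains possible at r7c3, so r7c3=4.
Step 31. [r8c3∈{3}] r8c3's peers cover all but 3. So r8c3=3.
Step 32. [r2c6∈{2}] only 2 remains possible at r2c6. So r2c6=2.
Step 33. [r8c8∈{9}] only 9 remains possible at r8c8 ⇒ r8c8=9.
Step 34. [r9c2∈{8}] nothing but 8 survives at r9c2, so r9c2=8.
Step 35. [r4c9∈{6}] r4c9 is down to just 6, so r4c9=6.
Step 36. [r2c8∈{5}] r2c8 has the single candidate 5 ⇒ r2c8=5.
Step 37. [r6c9∈{7}] r6c9 is down to just 7. So r6c9=7.
Step 38. [r1c7∈{8}] only 8 remains possible at r1c7. So r1c7=8.
Step 39. [r8c9∈{1}] r8c9's peers cover all but 1. So r8c9=1.
Step 40. [r5c4∈{1}] r5c4 is down to just 1, so r5c4=1.
Step 41. [r9c4∈{9}] nothing but 9 survives at r9c4, so r9c4=9.
Step 42. [r4c8∈{2}] r4c8 has the single candidate 2. So r4c8=2.
Step 43. [r5c2∈{2}] r5c2 is down to just 2, so r5c2=2.

Answer: 1 4 5 6 3 9 8 7 2 / 9 7 6 4 8 2 1 5 3 / 8 3 2 7 5 1 9 6 4 / 5 1 8 3 9 7 4 2 6 / 3 2 7 1 4 6 5 8 9 / 4 6 9 5 2 8 3 1 7 / 7 9 4 2 1 5 6 3 8 / 2 5 3 8 6 4 7 9 1 / 6 8 1 9 7 3 2 4 5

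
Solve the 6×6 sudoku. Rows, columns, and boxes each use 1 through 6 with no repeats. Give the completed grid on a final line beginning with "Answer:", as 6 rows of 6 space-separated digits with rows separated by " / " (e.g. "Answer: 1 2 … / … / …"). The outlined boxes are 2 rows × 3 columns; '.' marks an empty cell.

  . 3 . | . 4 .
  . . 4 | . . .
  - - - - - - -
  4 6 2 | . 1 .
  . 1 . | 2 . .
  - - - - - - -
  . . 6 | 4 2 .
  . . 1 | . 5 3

Step 1. [r1c3∈{5}] r1c3 has the single candidate 5, so r1c3=5.
Step 2. [r2c2∈{2}] r2c2 has the single candidate 2 ⇒ r2c2=2.
Step 3. [r4c1∈{3,5}] across box 3, 5 lands solely at r4c1. So r4c1=5.
Step 4. [r3c4∈{3,5}] row 3 places 3 nowhere but r3c4, so r3c4=3.
Step 5. [r2c4∈{1,5,6}] in col 4, 5 fits only at r2c4 ⇒ r2c4=5.
Step 6. [r1c4∈{1,6}] r1c4 is the only open cell in col 4 admitting 1. So r1c4=1.
Step 7. [r2c6∈{6}] r2c6's peers cover all but 6 ⇒ r2c6=6.
Step 8. [r2c5∈{3}] only 3 remains possible at r2c5 ⇒ r2c5=3.
Step 9. [r5c1∈{3}] r5c1's peers cover all but 3 ⇒ r5c1=3.
Step 10. [r3c6∈{5}] r3c6 has the single candidate 5. So r3c6=5.
Step 11. [r5c2∈{5}] nothing but 5 survives at r5c2. So r5c2=5.
Step 12. [r5c6∈{1}] nothing but 1 survives at r5c6. So r5c6=1.
Step 13. [r4c3∈{3}] r4c3 is down to just 3. So r4c3=3.
Step 14. [r6c4∈{6}] r6c4's peers cover all but 6, so r6c4=6.
Step 15. [r6c2∈{4}] r6c2 is down to just 4, so r6c2=4.
Step 16. [r1c6∈{2}] r1c6's peers cover all but 2 ⇒ r1c6=2.
Step 17. [r1c1∈{6}] r1c1 has the single candidate 6, so r1c1=6.
Step 18. [r4c5∈{6}] only 6 remains possible at r4c5, so r4c5=6.
Step 19. [r4c6∈{4}] nothing but 4 survives at r4c6 ⇒ r4c6=4.
Step 20. [r6c1∈{2}] only 2 remains possible at r6c1, so r6c1=2.
Step 21. [r2c1∈{1}] r2c1 has the single candidate 1 ⇒ r2c1=1.

Answer: 6 3 5 1 4 2 / 1 2 4 5 3 6 / 4 6 2 3 1 5 / 5 1 3 2 6 4 / 3 5 6 4 2 1 / 2 4 1 6 5 3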